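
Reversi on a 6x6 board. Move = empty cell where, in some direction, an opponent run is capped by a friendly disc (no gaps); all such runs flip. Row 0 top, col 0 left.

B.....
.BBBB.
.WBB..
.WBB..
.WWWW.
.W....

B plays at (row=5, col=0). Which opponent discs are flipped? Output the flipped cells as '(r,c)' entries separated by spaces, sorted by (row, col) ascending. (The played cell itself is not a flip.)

Dir NW: edge -> no flip
Dir N: first cell '.' (not opp) -> no flip
Dir NE: opp run (4,1) capped by B -> flip
Dir W: edge -> no flip
Dir E: opp run (5,1), next='.' -> no flip
Dir SW: edge -> no flip
Dir S: edge -> no flip
Dir SE: edge -> no flip

Answer: (4,1)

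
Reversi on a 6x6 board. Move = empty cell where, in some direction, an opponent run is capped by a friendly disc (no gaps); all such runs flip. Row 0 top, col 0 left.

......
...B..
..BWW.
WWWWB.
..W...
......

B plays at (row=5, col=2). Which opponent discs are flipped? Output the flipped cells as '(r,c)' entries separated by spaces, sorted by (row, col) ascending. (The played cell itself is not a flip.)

Dir NW: first cell '.' (not opp) -> no flip
Dir N: opp run (4,2) (3,2) capped by B -> flip
Dir NE: first cell '.' (not opp) -> no flip
Dir W: first cell '.' (not opp) -> no flip
Dir E: first cell '.' (not opp) -> no flip
Dir SW: edge -> no flip
Dir S: edge -> no flip
Dir SE: edge -> no flip

Answer: (3,2) (4,2)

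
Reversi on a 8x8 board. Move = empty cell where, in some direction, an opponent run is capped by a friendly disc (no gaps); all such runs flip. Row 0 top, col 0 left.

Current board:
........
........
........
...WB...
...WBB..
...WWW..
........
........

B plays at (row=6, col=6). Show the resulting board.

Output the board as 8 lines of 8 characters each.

Place B at (6,6); scan 8 dirs for brackets.
Dir NW: opp run (5,5) capped by B -> flip
Dir N: first cell '.' (not opp) -> no flip
Dir NE: first cell '.' (not opp) -> no flip
Dir W: first cell '.' (not opp) -> no flip
Dir E: first cell '.' (not opp) -> no flip
Dir SW: first cell '.' (not opp) -> no flip
Dir S: first cell '.' (not opp) -> no flip
Dir SE: first cell '.' (not opp) -> no flip
All flips: (5,5)

Answer: ........
........
........
...WB...
...WBB..
...WWB..
......B.
........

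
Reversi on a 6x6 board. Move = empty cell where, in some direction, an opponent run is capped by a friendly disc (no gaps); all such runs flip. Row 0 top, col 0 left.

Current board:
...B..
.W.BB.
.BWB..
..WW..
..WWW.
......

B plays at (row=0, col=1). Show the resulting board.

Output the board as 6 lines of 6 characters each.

Place B at (0,1); scan 8 dirs for brackets.
Dir NW: edge -> no flip
Dir N: edge -> no flip
Dir NE: edge -> no flip
Dir W: first cell '.' (not opp) -> no flip
Dir E: first cell '.' (not opp) -> no flip
Dir SW: first cell '.' (not opp) -> no flip
Dir S: opp run (1,1) capped by B -> flip
Dir SE: first cell '.' (not opp) -> no flip
All flips: (1,1)

Answer: .B.B..
.B.BB.
.BWB..
..WW..
..WWW.
......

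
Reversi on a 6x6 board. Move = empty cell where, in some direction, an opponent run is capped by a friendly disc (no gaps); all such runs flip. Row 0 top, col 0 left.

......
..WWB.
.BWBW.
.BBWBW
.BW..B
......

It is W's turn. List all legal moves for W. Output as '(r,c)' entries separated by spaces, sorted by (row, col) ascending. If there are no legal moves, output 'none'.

Answer: (0,4) (1,5) (2,0) (3,0) (4,0) (4,4) (5,5)

Derivation:
(0,3): no bracket -> illegal
(0,4): flips 1 -> legal
(0,5): no bracket -> illegal
(1,0): no bracket -> illegal
(1,1): no bracket -> illegal
(1,5): flips 1 -> legal
(2,0): flips 2 -> legal
(2,5): no bracket -> illegal
(3,0): flips 3 -> legal
(4,0): flips 2 -> legal
(4,3): no bracket -> illegal
(4,4): flips 1 -> legal
(5,0): no bracket -> illegal
(5,1): no bracket -> illegal
(5,2): no bracket -> illegal
(5,4): no bracket -> illegal
(5,5): flips 1 -> legal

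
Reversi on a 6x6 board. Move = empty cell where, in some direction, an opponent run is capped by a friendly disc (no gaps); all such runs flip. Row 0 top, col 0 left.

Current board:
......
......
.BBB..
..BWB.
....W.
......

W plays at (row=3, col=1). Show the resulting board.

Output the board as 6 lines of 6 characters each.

Place W at (3,1); scan 8 dirs for brackets.
Dir NW: first cell '.' (not opp) -> no flip
Dir N: opp run (2,1), next='.' -> no flip
Dir NE: opp run (2,2), next='.' -> no flip
Dir W: first cell '.' (not opp) -> no flip
Dir E: opp run (3,2) capped by W -> flip
Dir SW: first cell '.' (not opp) -> no flip
Dir S: first cell '.' (not opp) -> no flip
Dir SE: first cell '.' (not opp) -> no flip
All flips: (3,2)

Answer: ......
......
.BBB..
.WWWB.
....W.
......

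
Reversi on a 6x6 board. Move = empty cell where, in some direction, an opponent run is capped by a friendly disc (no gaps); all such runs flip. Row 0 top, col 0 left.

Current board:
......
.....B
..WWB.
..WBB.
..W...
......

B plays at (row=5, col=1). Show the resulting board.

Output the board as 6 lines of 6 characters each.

Place B at (5,1); scan 8 dirs for brackets.
Dir NW: first cell '.' (not opp) -> no flip
Dir N: first cell '.' (not opp) -> no flip
Dir NE: opp run (4,2) capped by B -> flip
Dir W: first cell '.' (not opp) -> no flip
Dir E: first cell '.' (not opp) -> no flip
Dir SW: edge -> no flip
Dir S: edge -> no flip
Dir SE: edge -> no flip
All flips: (4,2)

Answer: ......
.....B
..WWB.
..WBB.
..B...
.B....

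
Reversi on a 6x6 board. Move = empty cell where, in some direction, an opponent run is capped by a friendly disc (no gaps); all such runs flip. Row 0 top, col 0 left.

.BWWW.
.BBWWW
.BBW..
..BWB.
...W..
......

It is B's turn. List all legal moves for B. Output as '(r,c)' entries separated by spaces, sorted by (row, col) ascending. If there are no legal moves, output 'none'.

(0,5): flips 5 -> legal
(2,4): flips 1 -> legal
(2,5): no bracket -> illegal
(4,2): no bracket -> illegal
(4,4): flips 1 -> legal
(5,2): flips 1 -> legal
(5,3): no bracket -> illegal
(5,4): flips 1 -> legal

Answer: (0,5) (2,4) (4,4) (5,2) (5,4)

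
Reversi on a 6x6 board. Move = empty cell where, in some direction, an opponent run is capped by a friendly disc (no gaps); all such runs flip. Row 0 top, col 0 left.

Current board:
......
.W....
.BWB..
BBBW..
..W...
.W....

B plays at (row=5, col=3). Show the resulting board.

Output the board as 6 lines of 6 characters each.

Answer: ......
.W....
.BWB..
BBBW..
..B...
.W.B..

Derivation:
Place B at (5,3); scan 8 dirs for brackets.
Dir NW: opp run (4,2) capped by B -> flip
Dir N: first cell '.' (not opp) -> no flip
Dir NE: first cell '.' (not opp) -> no flip
Dir W: first cell '.' (not opp) -> no flip
Dir E: first cell '.' (not opp) -> no flip
Dir SW: edge -> no flip
Dir S: edge -> no flip
Dir SE: edge -> no flip
All flips: (4,2)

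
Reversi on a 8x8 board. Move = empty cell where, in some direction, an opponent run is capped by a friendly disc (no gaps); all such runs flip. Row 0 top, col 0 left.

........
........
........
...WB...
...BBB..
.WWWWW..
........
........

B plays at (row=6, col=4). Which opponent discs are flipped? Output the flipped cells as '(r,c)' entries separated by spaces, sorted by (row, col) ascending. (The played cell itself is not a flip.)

Dir NW: opp run (5,3), next='.' -> no flip
Dir N: opp run (5,4) capped by B -> flip
Dir NE: opp run (5,5), next='.' -> no flip
Dir W: first cell '.' (not opp) -> no flip
Dir E: first cell '.' (not opp) -> no flip
Dir SW: first cell '.' (not opp) -> no flip
Dir S: first cell '.' (not opp) -> no flip
Dir SE: first cell '.' (not opp) -> no flip

Answer: (5,4)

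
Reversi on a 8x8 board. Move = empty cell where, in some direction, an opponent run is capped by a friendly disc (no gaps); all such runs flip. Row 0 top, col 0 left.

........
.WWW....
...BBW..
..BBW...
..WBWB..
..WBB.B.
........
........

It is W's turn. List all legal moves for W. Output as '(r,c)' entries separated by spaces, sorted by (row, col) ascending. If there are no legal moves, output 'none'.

Answer: (1,4) (1,5) (2,2) (3,1) (3,5) (4,6) (5,5) (6,2) (6,3) (6,4) (6,7)

Derivation:
(1,4): flips 1 -> legal
(1,5): flips 2 -> legal
(2,1): no bracket -> illegal
(2,2): flips 4 -> legal
(3,1): flips 2 -> legal
(3,5): flips 1 -> legal
(3,6): no bracket -> illegal
(4,1): no bracket -> illegal
(4,6): flips 1 -> legal
(4,7): no bracket -> illegal
(5,5): flips 2 -> legal
(5,7): no bracket -> illegal
(6,2): flips 1 -> legal
(6,3): flips 4 -> legal
(6,4): flips 2 -> legal
(6,5): no bracket -> illegal
(6,6): no bracket -> illegal
(6,7): flips 2 -> legal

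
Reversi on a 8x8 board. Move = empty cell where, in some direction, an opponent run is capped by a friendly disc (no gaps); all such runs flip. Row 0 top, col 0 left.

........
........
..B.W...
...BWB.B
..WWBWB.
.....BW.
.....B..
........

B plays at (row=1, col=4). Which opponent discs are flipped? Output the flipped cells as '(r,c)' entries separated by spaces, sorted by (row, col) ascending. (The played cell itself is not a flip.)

Dir NW: first cell '.' (not opp) -> no flip
Dir N: first cell '.' (not opp) -> no flip
Dir NE: first cell '.' (not opp) -> no flip
Dir W: first cell '.' (not opp) -> no flip
Dir E: first cell '.' (not opp) -> no flip
Dir SW: first cell '.' (not opp) -> no flip
Dir S: opp run (2,4) (3,4) capped by B -> flip
Dir SE: first cell '.' (not opp) -> no flip

Answer: (2,4) (3,4)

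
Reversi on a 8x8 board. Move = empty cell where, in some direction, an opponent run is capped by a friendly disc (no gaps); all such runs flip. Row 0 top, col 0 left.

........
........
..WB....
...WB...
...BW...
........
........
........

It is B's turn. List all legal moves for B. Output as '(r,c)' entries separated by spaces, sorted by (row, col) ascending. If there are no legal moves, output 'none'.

(1,1): no bracket -> illegal
(1,2): no bracket -> illegal
(1,3): no bracket -> illegal
(2,1): flips 1 -> legal
(2,4): no bracket -> illegal
(3,1): no bracket -> illegal
(3,2): flips 1 -> legal
(3,5): no bracket -> illegal
(4,2): no bracket -> illegal
(4,5): flips 1 -> legal
(5,3): no bracket -> illegal
(5,4): flips 1 -> legal
(5,5): no bracket -> illegal

Answer: (2,1) (3,2) (4,5) (5,4)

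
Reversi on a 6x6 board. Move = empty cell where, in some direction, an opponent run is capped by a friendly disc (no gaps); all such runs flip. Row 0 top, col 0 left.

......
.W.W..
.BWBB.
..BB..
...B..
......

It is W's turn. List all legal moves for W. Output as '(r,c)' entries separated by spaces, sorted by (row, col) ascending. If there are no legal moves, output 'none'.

Answer: (2,0) (2,5) (3,1) (3,5) (4,2) (4,4) (5,3)

Derivation:
(1,0): no bracket -> illegal
(1,2): no bracket -> illegal
(1,4): no bracket -> illegal
(1,5): no bracket -> illegal
(2,0): flips 1 -> legal
(2,5): flips 2 -> legal
(3,0): no bracket -> illegal
(3,1): flips 1 -> legal
(3,4): no bracket -> illegal
(3,5): flips 1 -> legal
(4,1): no bracket -> illegal
(4,2): flips 1 -> legal
(4,4): flips 1 -> legal
(5,2): no bracket -> illegal
(5,3): flips 3 -> legal
(5,4): no bracket -> illegal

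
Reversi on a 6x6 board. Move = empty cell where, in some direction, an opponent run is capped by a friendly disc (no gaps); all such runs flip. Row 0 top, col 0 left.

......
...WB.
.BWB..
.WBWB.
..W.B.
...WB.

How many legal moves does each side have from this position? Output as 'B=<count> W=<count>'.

Answer: B=7 W=6

Derivation:
-- B to move --
(0,2): no bracket -> illegal
(0,3): flips 1 -> legal
(0,4): no bracket -> illegal
(1,1): flips 2 -> legal
(1,2): flips 2 -> legal
(2,0): no bracket -> illegal
(2,4): no bracket -> illegal
(3,0): flips 1 -> legal
(4,0): no bracket -> illegal
(4,1): flips 1 -> legal
(4,3): flips 1 -> legal
(5,1): no bracket -> illegal
(5,2): flips 2 -> legal
B mobility = 7
-- W to move --
(0,3): no bracket -> illegal
(0,4): no bracket -> illegal
(0,5): no bracket -> illegal
(1,0): no bracket -> illegal
(1,1): flips 1 -> legal
(1,2): no bracket -> illegal
(1,5): flips 1 -> legal
(2,0): flips 1 -> legal
(2,4): flips 1 -> legal
(2,5): no bracket -> illegal
(3,0): no bracket -> illegal
(3,5): flips 2 -> legal
(4,1): no bracket -> illegal
(4,3): no bracket -> illegal
(4,5): no bracket -> illegal
(5,5): flips 2 -> legal
W mobility = 6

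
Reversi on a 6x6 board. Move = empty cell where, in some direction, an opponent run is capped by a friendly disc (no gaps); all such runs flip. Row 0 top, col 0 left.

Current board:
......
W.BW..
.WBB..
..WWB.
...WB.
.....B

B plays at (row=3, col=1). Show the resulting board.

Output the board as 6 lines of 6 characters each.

Answer: ......
W.BW..
.WBB..
.BBBB.
...WB.
.....B

Derivation:
Place B at (3,1); scan 8 dirs for brackets.
Dir NW: first cell '.' (not opp) -> no flip
Dir N: opp run (2,1), next='.' -> no flip
Dir NE: first cell 'B' (not opp) -> no flip
Dir W: first cell '.' (not opp) -> no flip
Dir E: opp run (3,2) (3,3) capped by B -> flip
Dir SW: first cell '.' (not opp) -> no flip
Dir S: first cell '.' (not opp) -> no flip
Dir SE: first cell '.' (not opp) -> no flip
All flips: (3,2) (3,3)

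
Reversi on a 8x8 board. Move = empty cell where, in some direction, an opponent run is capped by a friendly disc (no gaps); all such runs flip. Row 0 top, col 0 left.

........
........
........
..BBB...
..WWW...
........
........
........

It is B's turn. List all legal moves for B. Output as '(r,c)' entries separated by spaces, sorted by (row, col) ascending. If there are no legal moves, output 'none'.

(3,1): no bracket -> illegal
(3,5): no bracket -> illegal
(4,1): no bracket -> illegal
(4,5): no bracket -> illegal
(5,1): flips 1 -> legal
(5,2): flips 2 -> legal
(5,3): flips 1 -> legal
(5,4): flips 2 -> legal
(5,5): flips 1 -> legal

Answer: (5,1) (5,2) (5,3) (5,4) (5,5)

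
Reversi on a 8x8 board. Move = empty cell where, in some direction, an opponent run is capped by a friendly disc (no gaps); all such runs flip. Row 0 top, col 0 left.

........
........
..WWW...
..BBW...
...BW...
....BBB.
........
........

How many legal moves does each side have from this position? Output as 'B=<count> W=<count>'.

-- B to move --
(1,1): flips 1 -> legal
(1,2): flips 1 -> legal
(1,3): flips 1 -> legal
(1,4): flips 4 -> legal
(1,5): flips 1 -> legal
(2,1): no bracket -> illegal
(2,5): flips 1 -> legal
(3,1): no bracket -> illegal
(3,5): flips 1 -> legal
(4,5): flips 1 -> legal
(5,3): no bracket -> illegal
B mobility = 8
-- W to move --
(2,1): no bracket -> illegal
(3,1): flips 2 -> legal
(4,1): flips 1 -> legal
(4,2): flips 3 -> legal
(4,5): no bracket -> illegal
(4,6): no bracket -> illegal
(4,7): no bracket -> illegal
(5,2): flips 1 -> legal
(5,3): flips 2 -> legal
(5,7): no bracket -> illegal
(6,3): no bracket -> illegal
(6,4): flips 1 -> legal
(6,5): no bracket -> illegal
(6,6): flips 1 -> legal
(6,7): no bracket -> illegal
W mobility = 7

Answer: B=8 W=7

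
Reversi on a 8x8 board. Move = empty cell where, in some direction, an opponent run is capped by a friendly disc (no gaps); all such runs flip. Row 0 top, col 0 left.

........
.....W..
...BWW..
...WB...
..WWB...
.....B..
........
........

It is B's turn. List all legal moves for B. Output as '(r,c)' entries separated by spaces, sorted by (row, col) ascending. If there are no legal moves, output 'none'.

Answer: (1,4) (1,6) (2,2) (2,6) (3,2) (4,1) (5,2) (5,3)

Derivation:
(0,4): no bracket -> illegal
(0,5): no bracket -> illegal
(0,6): no bracket -> illegal
(1,3): no bracket -> illegal
(1,4): flips 1 -> legal
(1,6): flips 1 -> legal
(2,2): flips 1 -> legal
(2,6): flips 2 -> legal
(3,1): no bracket -> illegal
(3,2): flips 1 -> legal
(3,5): no bracket -> illegal
(3,6): no bracket -> illegal
(4,1): flips 2 -> legal
(5,1): no bracket -> illegal
(5,2): flips 1 -> legal
(5,3): flips 2 -> legal
(5,4): no bracket -> illegal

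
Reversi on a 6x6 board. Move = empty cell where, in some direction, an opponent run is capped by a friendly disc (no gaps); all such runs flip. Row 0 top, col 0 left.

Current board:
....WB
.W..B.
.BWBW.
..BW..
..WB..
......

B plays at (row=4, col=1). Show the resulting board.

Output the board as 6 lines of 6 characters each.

Place B at (4,1); scan 8 dirs for brackets.
Dir NW: first cell '.' (not opp) -> no flip
Dir N: first cell '.' (not opp) -> no flip
Dir NE: first cell 'B' (not opp) -> no flip
Dir W: first cell '.' (not opp) -> no flip
Dir E: opp run (4,2) capped by B -> flip
Dir SW: first cell '.' (not opp) -> no flip
Dir S: first cell '.' (not opp) -> no flip
Dir SE: first cell '.' (not opp) -> no flip
All flips: (4,2)

Answer: ....WB
.W..B.
.BWBW.
..BW..
.BBB..
......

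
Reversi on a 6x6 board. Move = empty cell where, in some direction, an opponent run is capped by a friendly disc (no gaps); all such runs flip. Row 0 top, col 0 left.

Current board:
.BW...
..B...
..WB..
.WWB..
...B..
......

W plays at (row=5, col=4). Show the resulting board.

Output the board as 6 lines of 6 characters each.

Answer: .BW...
..B...
..WB..
.WWB..
...W..
....W.

Derivation:
Place W at (5,4); scan 8 dirs for brackets.
Dir NW: opp run (4,3) capped by W -> flip
Dir N: first cell '.' (not opp) -> no flip
Dir NE: first cell '.' (not opp) -> no flip
Dir W: first cell '.' (not opp) -> no flip
Dir E: first cell '.' (not opp) -> no flip
Dir SW: edge -> no flip
Dir S: edge -> no flip
Dir SE: edge -> no flip
All flips: (4,3)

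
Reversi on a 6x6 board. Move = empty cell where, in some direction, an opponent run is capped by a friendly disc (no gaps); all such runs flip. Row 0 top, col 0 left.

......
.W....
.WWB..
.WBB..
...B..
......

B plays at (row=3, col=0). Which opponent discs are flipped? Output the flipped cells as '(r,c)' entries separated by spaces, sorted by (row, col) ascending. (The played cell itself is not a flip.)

Answer: (3,1)

Derivation:
Dir NW: edge -> no flip
Dir N: first cell '.' (not opp) -> no flip
Dir NE: opp run (2,1), next='.' -> no flip
Dir W: edge -> no flip
Dir E: opp run (3,1) capped by B -> flip
Dir SW: edge -> no flip
Dir S: first cell '.' (not opp) -> no flip
Dir SE: first cell '.' (not opp) -> no flip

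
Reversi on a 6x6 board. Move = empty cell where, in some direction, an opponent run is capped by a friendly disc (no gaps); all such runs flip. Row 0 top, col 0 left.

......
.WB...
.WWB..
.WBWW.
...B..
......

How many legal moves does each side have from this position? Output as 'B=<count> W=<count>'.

Answer: B=6 W=9

Derivation:
-- B to move --
(0,0): no bracket -> illegal
(0,1): no bracket -> illegal
(0,2): no bracket -> illegal
(1,0): flips 2 -> legal
(1,3): no bracket -> illegal
(2,0): flips 2 -> legal
(2,4): no bracket -> illegal
(2,5): flips 1 -> legal
(3,0): flips 2 -> legal
(3,5): flips 2 -> legal
(4,0): no bracket -> illegal
(4,1): no bracket -> illegal
(4,2): no bracket -> illegal
(4,4): no bracket -> illegal
(4,5): flips 1 -> legal
B mobility = 6
-- W to move --
(0,1): flips 2 -> legal
(0,2): flips 1 -> legal
(0,3): flips 1 -> legal
(1,3): flips 2 -> legal
(1,4): no bracket -> illegal
(2,4): flips 1 -> legal
(4,1): no bracket -> illegal
(4,2): flips 1 -> legal
(4,4): no bracket -> illegal
(5,2): flips 1 -> legal
(5,3): flips 1 -> legal
(5,4): flips 2 -> legal
W mobility = 9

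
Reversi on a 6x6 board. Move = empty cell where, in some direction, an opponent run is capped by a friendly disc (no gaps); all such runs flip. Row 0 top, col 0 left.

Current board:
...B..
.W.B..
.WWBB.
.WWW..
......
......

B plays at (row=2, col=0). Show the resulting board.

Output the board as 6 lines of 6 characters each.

Answer: ...B..
.W.B..
BBBBB.
.WWW..
......
......

Derivation:
Place B at (2,0); scan 8 dirs for brackets.
Dir NW: edge -> no flip
Dir N: first cell '.' (not opp) -> no flip
Dir NE: opp run (1,1), next='.' -> no flip
Dir W: edge -> no flip
Dir E: opp run (2,1) (2,2) capped by B -> flip
Dir SW: edge -> no flip
Dir S: first cell '.' (not opp) -> no flip
Dir SE: opp run (3,1), next='.' -> no flip
All flips: (2,1) (2,2)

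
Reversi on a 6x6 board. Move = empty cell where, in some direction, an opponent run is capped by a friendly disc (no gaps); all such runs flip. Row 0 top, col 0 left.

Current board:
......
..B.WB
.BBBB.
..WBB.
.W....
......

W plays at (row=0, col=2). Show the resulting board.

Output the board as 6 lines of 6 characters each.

Place W at (0,2); scan 8 dirs for brackets.
Dir NW: edge -> no flip
Dir N: edge -> no flip
Dir NE: edge -> no flip
Dir W: first cell '.' (not opp) -> no flip
Dir E: first cell '.' (not opp) -> no flip
Dir SW: first cell '.' (not opp) -> no flip
Dir S: opp run (1,2) (2,2) capped by W -> flip
Dir SE: first cell '.' (not opp) -> no flip
All flips: (1,2) (2,2)

Answer: ..W...
..W.WB
.BWBB.
..WBB.
.W....
......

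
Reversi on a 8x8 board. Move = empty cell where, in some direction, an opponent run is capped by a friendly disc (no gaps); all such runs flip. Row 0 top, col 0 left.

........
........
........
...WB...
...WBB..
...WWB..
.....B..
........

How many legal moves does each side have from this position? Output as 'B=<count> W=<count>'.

-- B to move --
(2,2): flips 1 -> legal
(2,3): no bracket -> illegal
(2,4): no bracket -> illegal
(3,2): flips 3 -> legal
(4,2): flips 1 -> legal
(5,2): flips 3 -> legal
(6,2): flips 1 -> legal
(6,3): flips 1 -> legal
(6,4): flips 1 -> legal
B mobility = 7
-- W to move --
(2,3): no bracket -> illegal
(2,4): flips 2 -> legal
(2,5): flips 1 -> legal
(3,5): flips 2 -> legal
(3,6): flips 1 -> legal
(4,6): flips 2 -> legal
(5,6): flips 1 -> legal
(6,4): no bracket -> illegal
(6,6): flips 2 -> legal
(7,4): no bracket -> illegal
(7,5): no bracket -> illegal
(7,6): flips 1 -> legal
W mobility = 8

Answer: B=7 W=8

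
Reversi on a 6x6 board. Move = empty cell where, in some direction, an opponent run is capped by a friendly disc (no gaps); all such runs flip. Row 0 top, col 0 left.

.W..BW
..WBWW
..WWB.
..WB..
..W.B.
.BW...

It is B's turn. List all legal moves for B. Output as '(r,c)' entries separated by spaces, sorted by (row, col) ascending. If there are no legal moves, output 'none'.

Answer: (1,1) (2,1) (3,1) (5,3)

Derivation:
(0,0): no bracket -> illegal
(0,2): no bracket -> illegal
(0,3): no bracket -> illegal
(1,0): no bracket -> illegal
(1,1): flips 2 -> legal
(2,1): flips 2 -> legal
(2,5): no bracket -> illegal
(3,1): flips 2 -> legal
(3,4): no bracket -> illegal
(4,1): no bracket -> illegal
(4,3): no bracket -> illegal
(5,3): flips 1 -> legal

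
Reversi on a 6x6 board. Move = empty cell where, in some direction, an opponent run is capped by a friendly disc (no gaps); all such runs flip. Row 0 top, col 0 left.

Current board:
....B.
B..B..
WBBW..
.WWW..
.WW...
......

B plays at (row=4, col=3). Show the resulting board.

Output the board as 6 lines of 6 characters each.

Place B at (4,3); scan 8 dirs for brackets.
Dir NW: opp run (3,2) capped by B -> flip
Dir N: opp run (3,3) (2,3) capped by B -> flip
Dir NE: first cell '.' (not opp) -> no flip
Dir W: opp run (4,2) (4,1), next='.' -> no flip
Dir E: first cell '.' (not opp) -> no flip
Dir SW: first cell '.' (not opp) -> no flip
Dir S: first cell '.' (not opp) -> no flip
Dir SE: first cell '.' (not opp) -> no flip
All flips: (2,3) (3,2) (3,3)

Answer: ....B.
B..B..
WBBB..
.WBB..
.WWB..
......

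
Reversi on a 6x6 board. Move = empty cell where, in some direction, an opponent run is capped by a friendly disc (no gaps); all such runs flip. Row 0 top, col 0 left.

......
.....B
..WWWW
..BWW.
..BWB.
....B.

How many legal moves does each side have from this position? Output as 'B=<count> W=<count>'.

Answer: B=4 W=8

Derivation:
-- B to move --
(1,1): flips 2 -> legal
(1,2): flips 1 -> legal
(1,3): no bracket -> illegal
(1,4): flips 3 -> legal
(2,1): no bracket -> illegal
(3,1): no bracket -> illegal
(3,5): flips 3 -> legal
(4,5): no bracket -> illegal
(5,2): no bracket -> illegal
(5,3): no bracket -> illegal
B mobility = 4
-- W to move --
(0,4): no bracket -> illegal
(0,5): flips 1 -> legal
(1,4): no bracket -> illegal
(2,1): flips 1 -> legal
(3,1): flips 1 -> legal
(3,5): no bracket -> illegal
(4,1): flips 2 -> legal
(4,5): flips 1 -> legal
(5,1): flips 1 -> legal
(5,2): flips 2 -> legal
(5,3): no bracket -> illegal
(5,5): flips 1 -> legal
W mobility = 8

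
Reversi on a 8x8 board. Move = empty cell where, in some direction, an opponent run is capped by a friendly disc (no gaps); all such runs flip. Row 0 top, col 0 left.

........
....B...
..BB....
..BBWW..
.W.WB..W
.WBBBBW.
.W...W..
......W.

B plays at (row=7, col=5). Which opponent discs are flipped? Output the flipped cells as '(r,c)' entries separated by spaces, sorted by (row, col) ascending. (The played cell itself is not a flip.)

Answer: (6,5)

Derivation:
Dir NW: first cell '.' (not opp) -> no flip
Dir N: opp run (6,5) capped by B -> flip
Dir NE: first cell '.' (not opp) -> no flip
Dir W: first cell '.' (not opp) -> no flip
Dir E: opp run (7,6), next='.' -> no flip
Dir SW: edge -> no flip
Dir S: edge -> no flip
Dir SE: edge -> no flip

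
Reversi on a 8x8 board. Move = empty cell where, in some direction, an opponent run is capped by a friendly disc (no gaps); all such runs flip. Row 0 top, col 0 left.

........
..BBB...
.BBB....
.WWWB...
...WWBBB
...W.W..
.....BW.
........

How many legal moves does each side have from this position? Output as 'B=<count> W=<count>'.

-- B to move --
(2,0): no bracket -> illegal
(2,4): no bracket -> illegal
(3,0): flips 3 -> legal
(3,5): no bracket -> illegal
(4,0): flips 1 -> legal
(4,1): flips 2 -> legal
(4,2): flips 3 -> legal
(5,2): flips 1 -> legal
(5,4): flips 3 -> legal
(5,6): no bracket -> illegal
(5,7): no bracket -> illegal
(6,2): no bracket -> illegal
(6,3): flips 3 -> legal
(6,4): flips 1 -> legal
(6,7): flips 1 -> legal
(7,5): no bracket -> illegal
(7,6): no bracket -> illegal
(7,7): flips 4 -> legal
B mobility = 10
-- W to move --
(0,1): no bracket -> illegal
(0,2): flips 2 -> legal
(0,3): flips 2 -> legal
(0,4): flips 2 -> legal
(0,5): flips 2 -> legal
(1,0): flips 1 -> legal
(1,1): flips 2 -> legal
(1,5): no bracket -> illegal
(2,0): no bracket -> illegal
(2,4): flips 1 -> legal
(2,5): flips 1 -> legal
(3,0): no bracket -> illegal
(3,5): flips 2 -> legal
(3,6): no bracket -> illegal
(3,7): flips 1 -> legal
(5,4): no bracket -> illegal
(5,6): no bracket -> illegal
(5,7): no bracket -> illegal
(6,4): flips 1 -> legal
(7,4): no bracket -> illegal
(7,5): flips 1 -> legal
(7,6): no bracket -> illegal
W mobility = 12

Answer: B=10 W=12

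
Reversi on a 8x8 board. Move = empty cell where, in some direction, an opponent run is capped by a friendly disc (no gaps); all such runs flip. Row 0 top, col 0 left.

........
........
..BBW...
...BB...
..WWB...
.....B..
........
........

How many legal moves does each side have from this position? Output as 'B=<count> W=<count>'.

-- B to move --
(1,3): no bracket -> illegal
(1,4): flips 1 -> legal
(1,5): flips 1 -> legal
(2,5): flips 1 -> legal
(3,1): no bracket -> illegal
(3,2): no bracket -> illegal
(3,5): no bracket -> illegal
(4,1): flips 2 -> legal
(5,1): flips 1 -> legal
(5,2): flips 1 -> legal
(5,3): flips 1 -> legal
(5,4): no bracket -> illegal
B mobility = 7
-- W to move --
(1,1): no bracket -> illegal
(1,2): no bracket -> illegal
(1,3): flips 2 -> legal
(1,4): no bracket -> illegal
(2,1): flips 2 -> legal
(2,5): flips 1 -> legal
(3,1): no bracket -> illegal
(3,2): no bracket -> illegal
(3,5): no bracket -> illegal
(4,5): flips 1 -> legal
(4,6): no bracket -> illegal
(5,3): no bracket -> illegal
(5,4): flips 2 -> legal
(5,6): no bracket -> illegal
(6,4): no bracket -> illegal
(6,5): no bracket -> illegal
(6,6): no bracket -> illegal
W mobility = 5

Answer: B=7 W=5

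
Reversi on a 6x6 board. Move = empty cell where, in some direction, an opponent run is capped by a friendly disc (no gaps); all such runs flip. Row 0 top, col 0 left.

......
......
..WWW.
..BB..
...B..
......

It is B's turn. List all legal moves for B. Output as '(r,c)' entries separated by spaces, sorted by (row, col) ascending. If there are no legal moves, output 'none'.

Answer: (1,1) (1,2) (1,3) (1,4) (1,5)

Derivation:
(1,1): flips 1 -> legal
(1,2): flips 1 -> legal
(1,3): flips 1 -> legal
(1,4): flips 1 -> legal
(1,5): flips 1 -> legal
(2,1): no bracket -> illegal
(2,5): no bracket -> illegal
(3,1): no bracket -> illegal
(3,4): no bracket -> illegal
(3,5): no bracket -> illegal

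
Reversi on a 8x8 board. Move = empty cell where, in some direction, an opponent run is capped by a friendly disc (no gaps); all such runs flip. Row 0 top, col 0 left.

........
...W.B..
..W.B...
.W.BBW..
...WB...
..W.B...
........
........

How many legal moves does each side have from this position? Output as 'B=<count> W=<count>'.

-- B to move --
(0,2): flips 1 -> legal
(0,3): no bracket -> illegal
(0,4): no bracket -> illegal
(1,1): flips 1 -> legal
(1,2): no bracket -> illegal
(1,4): no bracket -> illegal
(2,0): no bracket -> illegal
(2,1): no bracket -> illegal
(2,3): no bracket -> illegal
(2,5): no bracket -> illegal
(2,6): flips 1 -> legal
(3,0): no bracket -> illegal
(3,2): flips 1 -> legal
(3,6): flips 1 -> legal
(4,0): no bracket -> illegal
(4,1): no bracket -> illegal
(4,2): flips 1 -> legal
(4,5): no bracket -> illegal
(4,6): flips 1 -> legal
(5,1): no bracket -> illegal
(5,3): flips 1 -> legal
(6,1): flips 2 -> legal
(6,2): no bracket -> illegal
(6,3): no bracket -> illegal
B mobility = 9
-- W to move --
(0,4): no bracket -> illegal
(0,5): no bracket -> illegal
(0,6): no bracket -> illegal
(1,4): no bracket -> illegal
(1,6): no bracket -> illegal
(2,3): flips 1 -> legal
(2,5): flips 1 -> legal
(2,6): no bracket -> illegal
(3,2): flips 2 -> legal
(4,2): no bracket -> illegal
(4,5): flips 1 -> legal
(5,3): flips 1 -> legal
(5,5): flips 2 -> legal
(6,3): no bracket -> illegal
(6,4): no bracket -> illegal
(6,5): flips 1 -> legal
W mobility = 7

Answer: B=9 W=7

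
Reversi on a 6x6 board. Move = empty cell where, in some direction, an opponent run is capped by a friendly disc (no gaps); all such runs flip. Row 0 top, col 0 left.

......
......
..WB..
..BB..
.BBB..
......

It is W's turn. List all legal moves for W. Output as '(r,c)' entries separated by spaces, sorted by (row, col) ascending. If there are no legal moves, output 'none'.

(1,2): no bracket -> illegal
(1,3): no bracket -> illegal
(1,4): no bracket -> illegal
(2,1): no bracket -> illegal
(2,4): flips 1 -> legal
(3,0): no bracket -> illegal
(3,1): no bracket -> illegal
(3,4): no bracket -> illegal
(4,0): no bracket -> illegal
(4,4): flips 1 -> legal
(5,0): no bracket -> illegal
(5,1): no bracket -> illegal
(5,2): flips 2 -> legal
(5,3): no bracket -> illegal
(5,4): no bracket -> illegal

Answer: (2,4) (4,4) (5,2)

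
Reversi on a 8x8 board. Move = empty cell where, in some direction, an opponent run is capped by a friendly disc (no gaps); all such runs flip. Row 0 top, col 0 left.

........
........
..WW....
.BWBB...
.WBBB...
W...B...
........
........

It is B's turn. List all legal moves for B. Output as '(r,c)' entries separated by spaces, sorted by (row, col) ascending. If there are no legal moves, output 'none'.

Answer: (1,1) (1,2) (1,3) (2,1) (4,0) (5,1)

Derivation:
(1,1): flips 1 -> legal
(1,2): flips 3 -> legal
(1,3): flips 2 -> legal
(1,4): no bracket -> illegal
(2,1): flips 1 -> legal
(2,4): no bracket -> illegal
(3,0): no bracket -> illegal
(4,0): flips 1 -> legal
(5,1): flips 1 -> legal
(5,2): no bracket -> illegal
(6,0): no bracket -> illegal
(6,1): no bracket -> illegal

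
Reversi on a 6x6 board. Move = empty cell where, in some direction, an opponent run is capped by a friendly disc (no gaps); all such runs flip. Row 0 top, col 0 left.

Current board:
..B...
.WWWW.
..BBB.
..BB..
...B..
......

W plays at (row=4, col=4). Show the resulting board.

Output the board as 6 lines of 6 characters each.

Answer: ..B...
.WWWW.
..WBB.
..BW..
...BW.
......

Derivation:
Place W at (4,4); scan 8 dirs for brackets.
Dir NW: opp run (3,3) (2,2) capped by W -> flip
Dir N: first cell '.' (not opp) -> no flip
Dir NE: first cell '.' (not opp) -> no flip
Dir W: opp run (4,3), next='.' -> no flip
Dir E: first cell '.' (not opp) -> no flip
Dir SW: first cell '.' (not opp) -> no flip
Dir S: first cell '.' (not opp) -> no flip
Dir SE: first cell '.' (not opp) -> no flip
All flips: (2,2) (3,3)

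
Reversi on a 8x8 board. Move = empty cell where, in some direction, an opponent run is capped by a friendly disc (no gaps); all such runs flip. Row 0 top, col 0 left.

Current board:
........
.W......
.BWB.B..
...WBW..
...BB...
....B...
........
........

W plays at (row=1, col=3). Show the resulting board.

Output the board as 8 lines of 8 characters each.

Answer: ........
.W.W....
.BWW.B..
...WBW..
...BB...
....B...
........
........

Derivation:
Place W at (1,3); scan 8 dirs for brackets.
Dir NW: first cell '.' (not opp) -> no flip
Dir N: first cell '.' (not opp) -> no flip
Dir NE: first cell '.' (not opp) -> no flip
Dir W: first cell '.' (not opp) -> no flip
Dir E: first cell '.' (not opp) -> no flip
Dir SW: first cell 'W' (not opp) -> no flip
Dir S: opp run (2,3) capped by W -> flip
Dir SE: first cell '.' (not opp) -> no flip
All flips: (2,3)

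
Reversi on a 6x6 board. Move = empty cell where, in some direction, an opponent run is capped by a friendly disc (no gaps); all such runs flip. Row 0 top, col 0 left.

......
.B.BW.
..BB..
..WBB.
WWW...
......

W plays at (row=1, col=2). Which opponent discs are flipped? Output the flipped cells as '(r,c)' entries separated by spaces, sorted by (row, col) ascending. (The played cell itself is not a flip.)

Answer: (1,3) (2,2)

Derivation:
Dir NW: first cell '.' (not opp) -> no flip
Dir N: first cell '.' (not opp) -> no flip
Dir NE: first cell '.' (not opp) -> no flip
Dir W: opp run (1,1), next='.' -> no flip
Dir E: opp run (1,3) capped by W -> flip
Dir SW: first cell '.' (not opp) -> no flip
Dir S: opp run (2,2) capped by W -> flip
Dir SE: opp run (2,3) (3,4), next='.' -> no flip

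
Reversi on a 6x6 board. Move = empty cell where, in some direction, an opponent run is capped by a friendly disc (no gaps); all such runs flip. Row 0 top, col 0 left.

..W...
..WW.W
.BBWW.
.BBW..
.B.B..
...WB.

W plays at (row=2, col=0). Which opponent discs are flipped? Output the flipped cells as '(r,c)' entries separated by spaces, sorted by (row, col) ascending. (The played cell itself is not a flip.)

Answer: (2,1) (2,2)

Derivation:
Dir NW: edge -> no flip
Dir N: first cell '.' (not opp) -> no flip
Dir NE: first cell '.' (not opp) -> no flip
Dir W: edge -> no flip
Dir E: opp run (2,1) (2,2) capped by W -> flip
Dir SW: edge -> no flip
Dir S: first cell '.' (not opp) -> no flip
Dir SE: opp run (3,1), next='.' -> no flip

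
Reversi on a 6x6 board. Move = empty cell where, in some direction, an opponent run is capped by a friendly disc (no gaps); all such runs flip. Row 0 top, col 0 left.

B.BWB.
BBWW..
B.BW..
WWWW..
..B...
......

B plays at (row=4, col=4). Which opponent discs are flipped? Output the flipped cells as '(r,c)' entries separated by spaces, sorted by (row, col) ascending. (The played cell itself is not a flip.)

Dir NW: opp run (3,3) capped by B -> flip
Dir N: first cell '.' (not opp) -> no flip
Dir NE: first cell '.' (not opp) -> no flip
Dir W: first cell '.' (not opp) -> no flip
Dir E: first cell '.' (not opp) -> no flip
Dir SW: first cell '.' (not opp) -> no flip
Dir S: first cell '.' (not opp) -> no flip
Dir SE: first cell '.' (not opp) -> no flip

Answer: (3,3)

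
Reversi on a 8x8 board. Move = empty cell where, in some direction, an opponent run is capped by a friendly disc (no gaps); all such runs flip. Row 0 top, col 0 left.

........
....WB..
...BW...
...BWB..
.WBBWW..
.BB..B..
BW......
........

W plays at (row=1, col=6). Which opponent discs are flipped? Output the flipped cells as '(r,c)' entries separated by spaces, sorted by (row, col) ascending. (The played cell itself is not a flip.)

Dir NW: first cell '.' (not opp) -> no flip
Dir N: first cell '.' (not opp) -> no flip
Dir NE: first cell '.' (not opp) -> no flip
Dir W: opp run (1,5) capped by W -> flip
Dir E: first cell '.' (not opp) -> no flip
Dir SW: first cell '.' (not opp) -> no flip
Dir S: first cell '.' (not opp) -> no flip
Dir SE: first cell '.' (not opp) -> no flip

Answer: (1,5)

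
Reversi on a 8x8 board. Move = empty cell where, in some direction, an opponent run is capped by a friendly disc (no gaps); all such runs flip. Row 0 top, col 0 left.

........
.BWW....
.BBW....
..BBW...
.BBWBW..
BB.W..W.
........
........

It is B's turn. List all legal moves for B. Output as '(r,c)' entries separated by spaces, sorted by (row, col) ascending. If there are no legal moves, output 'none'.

Answer: (0,2) (0,3) (0,4) (1,4) (2,4) (3,5) (4,6) (5,4) (6,2) (6,3) (6,4)

Derivation:
(0,1): no bracket -> illegal
(0,2): flips 1 -> legal
(0,3): flips 3 -> legal
(0,4): flips 1 -> legal
(1,4): flips 3 -> legal
(2,4): flips 2 -> legal
(2,5): no bracket -> illegal
(3,5): flips 1 -> legal
(3,6): no bracket -> illegal
(4,6): flips 1 -> legal
(4,7): no bracket -> illegal
(5,2): no bracket -> illegal
(5,4): flips 1 -> legal
(5,5): no bracket -> illegal
(5,7): no bracket -> illegal
(6,2): flips 1 -> legal
(6,3): flips 2 -> legal
(6,4): flips 1 -> legal
(6,5): no bracket -> illegal
(6,6): no bracket -> illegal
(6,7): no bracket -> illegal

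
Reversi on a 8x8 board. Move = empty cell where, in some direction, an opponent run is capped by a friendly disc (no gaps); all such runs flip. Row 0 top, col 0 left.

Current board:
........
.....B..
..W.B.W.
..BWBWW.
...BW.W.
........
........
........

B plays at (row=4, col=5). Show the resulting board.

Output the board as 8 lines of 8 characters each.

Answer: ........
.....B..
..W.B.W.
..BWBWW.
...BBBW.
........
........
........

Derivation:
Place B at (4,5); scan 8 dirs for brackets.
Dir NW: first cell 'B' (not opp) -> no flip
Dir N: opp run (3,5), next='.' -> no flip
Dir NE: opp run (3,6), next='.' -> no flip
Dir W: opp run (4,4) capped by B -> flip
Dir E: opp run (4,6), next='.' -> no flip
Dir SW: first cell '.' (not opp) -> no flip
Dir S: first cell '.' (not opp) -> no flip
Dir SE: first cell '.' (not opp) -> no flip
All flips: (4,4)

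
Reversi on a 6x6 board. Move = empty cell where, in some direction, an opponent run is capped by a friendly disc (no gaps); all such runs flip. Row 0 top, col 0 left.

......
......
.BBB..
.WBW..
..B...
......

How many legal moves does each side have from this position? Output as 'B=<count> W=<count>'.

Answer: B=8 W=4

Derivation:
-- B to move --
(2,0): flips 1 -> legal
(2,4): flips 1 -> legal
(3,0): flips 1 -> legal
(3,4): flips 1 -> legal
(4,0): flips 1 -> legal
(4,1): flips 1 -> legal
(4,3): flips 1 -> legal
(4,4): flips 1 -> legal
B mobility = 8
-- W to move --
(1,0): no bracket -> illegal
(1,1): flips 2 -> legal
(1,2): no bracket -> illegal
(1,3): flips 2 -> legal
(1,4): no bracket -> illegal
(2,0): no bracket -> illegal
(2,4): no bracket -> illegal
(3,0): no bracket -> illegal
(3,4): no bracket -> illegal
(4,1): no bracket -> illegal
(4,3): no bracket -> illegal
(5,1): flips 1 -> legal
(5,2): no bracket -> illegal
(5,3): flips 1 -> legal
W mobility = 4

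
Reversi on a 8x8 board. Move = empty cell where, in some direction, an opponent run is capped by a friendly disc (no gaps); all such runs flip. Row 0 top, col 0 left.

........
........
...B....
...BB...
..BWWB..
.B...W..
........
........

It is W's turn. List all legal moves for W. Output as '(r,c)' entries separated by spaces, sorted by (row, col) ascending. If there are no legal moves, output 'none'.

Answer: (1,3) (2,2) (2,4) (2,5) (3,5) (4,1) (4,6)

Derivation:
(1,2): no bracket -> illegal
(1,3): flips 2 -> legal
(1,4): no bracket -> illegal
(2,2): flips 1 -> legal
(2,4): flips 1 -> legal
(2,5): flips 1 -> legal
(3,1): no bracket -> illegal
(3,2): no bracket -> illegal
(3,5): flips 1 -> legal
(3,6): no bracket -> illegal
(4,0): no bracket -> illegal
(4,1): flips 1 -> legal
(4,6): flips 1 -> legal
(5,0): no bracket -> illegal
(5,2): no bracket -> illegal
(5,3): no bracket -> illegal
(5,4): no bracket -> illegal
(5,6): no bracket -> illegal
(6,0): no bracket -> illegal
(6,1): no bracket -> illegal
(6,2): no bracket -> illegal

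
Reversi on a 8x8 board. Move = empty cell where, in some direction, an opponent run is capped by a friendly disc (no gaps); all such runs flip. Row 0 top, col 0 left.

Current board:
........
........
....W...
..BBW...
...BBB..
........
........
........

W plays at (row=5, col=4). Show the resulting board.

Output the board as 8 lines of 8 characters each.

Place W at (5,4); scan 8 dirs for brackets.
Dir NW: opp run (4,3) (3,2), next='.' -> no flip
Dir N: opp run (4,4) capped by W -> flip
Dir NE: opp run (4,5), next='.' -> no flip
Dir W: first cell '.' (not opp) -> no flip
Dir E: first cell '.' (not opp) -> no flip
Dir SW: first cell '.' (not opp) -> no flip
Dir S: first cell '.' (not opp) -> no flip
Dir SE: first cell '.' (not opp) -> no flip
All flips: (4,4)

Answer: ........
........
....W...
..BBW...
...BWB..
....W...
........
........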